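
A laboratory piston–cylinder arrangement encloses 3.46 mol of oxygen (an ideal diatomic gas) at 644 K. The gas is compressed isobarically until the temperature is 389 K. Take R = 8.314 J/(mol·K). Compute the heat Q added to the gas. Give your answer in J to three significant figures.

Isobaric: W = nRΔT = (3.46)(8.314)(-255) = -7335 J.
ΔU = nCᵥΔT with Cᵥ = 5R/2: ΔU = (3.46)(20.79)(-255) = -18339 J.
Q = ΔU + W = -18339 − 7335 = -25674 J.

Q ≈ -25700 J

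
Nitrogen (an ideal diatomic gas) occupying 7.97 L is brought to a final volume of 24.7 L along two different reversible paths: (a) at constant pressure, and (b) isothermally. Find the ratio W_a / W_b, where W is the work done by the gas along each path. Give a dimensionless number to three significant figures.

Path (a) isobaric: W = P₁(V₂ − V₁) → W_a/(P₁V₁) = 2.099.
Path (b) isothermal: W = P₁V₁ ln(V₂/V₁) → W_b/(P₁V₁) = 1.131.
W_a / W_b = 2.099 / 1.131 = 1.856.

W_a / W_b ≈ 1.86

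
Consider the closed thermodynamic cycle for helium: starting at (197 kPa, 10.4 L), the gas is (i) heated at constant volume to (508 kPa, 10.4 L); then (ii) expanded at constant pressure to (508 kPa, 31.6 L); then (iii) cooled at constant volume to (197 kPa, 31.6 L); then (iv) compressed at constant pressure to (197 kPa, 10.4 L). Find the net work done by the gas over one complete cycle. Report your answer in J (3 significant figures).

Constant-volume legs do no work.
W(ii) = (508)(31.6 − 10.4) = 10770 J; W(iv) = (197)(10.4 − 31.6) = -4176 J.
W_net = 10770 − 4176 = 6593 J (the clockwise enclosed area).

W_net ≈ 6590 J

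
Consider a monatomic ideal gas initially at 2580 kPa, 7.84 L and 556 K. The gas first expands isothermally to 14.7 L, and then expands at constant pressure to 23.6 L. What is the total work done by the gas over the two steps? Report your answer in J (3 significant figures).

W_total ≈ 25000 J

Step 1 (isothermal): W = P₁V₁ ln(V₂/V₁) = (20227) ln(14.7/7.84) = 12715 J.
After step 1: P = 1376 kPa, V = 14.7 L, T = 556 K.
Step 2 (isobaric): W = PΔV = (1376 kPa)(23.6 − 14.7 L) = 12246 J.
W_total = 12715 + 12246 = 24961 J.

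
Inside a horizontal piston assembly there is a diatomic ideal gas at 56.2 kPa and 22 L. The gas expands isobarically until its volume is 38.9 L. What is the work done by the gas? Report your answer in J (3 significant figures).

Isobaric: W = P ΔV.
W = (56.2 kPa)(38.9 − 22 L) = (56.2)(16.9) = 949.8 J.

W ≈ 950 J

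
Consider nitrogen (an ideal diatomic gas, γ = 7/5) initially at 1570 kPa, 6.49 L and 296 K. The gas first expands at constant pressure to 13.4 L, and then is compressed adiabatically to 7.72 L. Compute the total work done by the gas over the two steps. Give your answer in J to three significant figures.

Step 1 (isobaric): W = PΔV = (1570 kPa)(13.4 − 6.49 L) = 10849 J.
After step 1: P = 1570 kPa, V = 13.4 L, T = 611.2 K.
Step 2 (adiabatic): W = (P₁V₁ − P₂V₂)/(γ−1) = (21038 − 26230)/0.4 = -12980 J.
W_total = 10849 − 12980 = -2131 J.

W_total ≈ -2130 J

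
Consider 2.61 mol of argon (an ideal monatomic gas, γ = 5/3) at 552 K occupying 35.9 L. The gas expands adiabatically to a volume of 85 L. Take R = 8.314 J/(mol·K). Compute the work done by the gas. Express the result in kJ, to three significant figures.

Adiabatic: TV^(γ−1) = const with γ = 5/3.
T₂ = T₁ (V₁/V₂)^(γ−1) = 552 × (35.9/85)^0.667 = 552 × 0.5629 = 310.7 K.
W_by = nCᵥ(T₁ − T₂) = (2.61)(12.47)(552 − 310.7) = 7853 J.

W ≈ 7.85 kJ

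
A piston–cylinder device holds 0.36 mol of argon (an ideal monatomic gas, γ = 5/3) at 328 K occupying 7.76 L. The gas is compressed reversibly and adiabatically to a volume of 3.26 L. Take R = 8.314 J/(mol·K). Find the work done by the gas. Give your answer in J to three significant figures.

Adiabatic: TV^(γ−1) = const with γ = 5/3.
T₂ = T₁ (V₁/V₂)^(γ−1) = 328 × (7.76/3.26)^0.667 = 328 × 1.783 = 584.7 K.
W_by = nCᵥ(T₁ − T₂) = (0.36)(12.47)(328 − 584.7) = -1153 J.

W ≈ -1150 J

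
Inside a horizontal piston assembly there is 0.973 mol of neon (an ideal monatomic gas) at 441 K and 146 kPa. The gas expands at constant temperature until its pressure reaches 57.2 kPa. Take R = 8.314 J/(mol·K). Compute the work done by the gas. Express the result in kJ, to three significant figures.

W ≈ 3.34 kJ

Isothermal process: W = nRT ln(V₂/V₁) = nRT ln(P₁/P₂).
W = (0.973)(8.314)(441) × ln(146/57.2)
  = 3567 × ln(2.552) = 3567 × 0.9371
W_by_gas = 3343 J.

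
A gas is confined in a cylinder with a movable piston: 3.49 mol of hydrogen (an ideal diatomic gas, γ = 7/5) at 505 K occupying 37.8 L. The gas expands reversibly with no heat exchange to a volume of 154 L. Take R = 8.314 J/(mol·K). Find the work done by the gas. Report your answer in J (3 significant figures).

Adiabatic: TV^(γ−1) = const with γ = 7/5.
T₂ = T₁ (V₁/V₂)^(γ−1) = 505 × (37.8/154)^0.4 = 505 × 0.5701 = 287.9 K.
W_by = nCᵥ(T₁ − T₂) = (3.49)(20.79)(505 − 287.9) = 15747 J.

W ≈ 15700 J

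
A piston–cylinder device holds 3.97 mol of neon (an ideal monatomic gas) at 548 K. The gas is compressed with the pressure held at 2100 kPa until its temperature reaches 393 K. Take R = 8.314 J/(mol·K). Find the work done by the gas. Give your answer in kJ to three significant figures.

Isobaric: W = P ΔV = nR ΔT.
W = (3.97)(8.314)(393 − 548) = -5116 J.

W ≈ -5.12 kJ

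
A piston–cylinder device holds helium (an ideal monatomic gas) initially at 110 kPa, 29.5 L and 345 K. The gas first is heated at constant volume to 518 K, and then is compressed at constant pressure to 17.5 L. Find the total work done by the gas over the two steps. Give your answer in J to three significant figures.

W_total ≈ -1980 J

Step 1 (isochoric): W = 0 (constant volume).
After step 1: P = 165.2 kPa (V unchanged).
Step 2 (isobaric): W = PΔV = (165.2 kPa)(17.5 − 29.5 L) = -1982 J.
W_total = 0 − 1982 = -1982 J.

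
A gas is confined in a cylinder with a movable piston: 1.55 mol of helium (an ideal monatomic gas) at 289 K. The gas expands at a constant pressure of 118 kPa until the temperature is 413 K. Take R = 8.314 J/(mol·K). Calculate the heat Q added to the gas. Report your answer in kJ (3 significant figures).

Q ≈ 3.99 kJ

Isobaric: W = nRΔT = (1.55)(8.314)(124) = 1598 J.
ΔU = nCᵥΔT with Cᵥ = 3R/2: ΔU = (1.55)(12.47)(124) = 2397 J.
Q = ΔU + W = 2397 + 1598 = 3995 J.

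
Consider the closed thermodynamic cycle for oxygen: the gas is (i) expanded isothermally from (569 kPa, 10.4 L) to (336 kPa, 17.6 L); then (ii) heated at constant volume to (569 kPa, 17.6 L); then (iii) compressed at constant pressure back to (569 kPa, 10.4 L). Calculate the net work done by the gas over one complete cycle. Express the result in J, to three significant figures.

W_net ≈ -984 J

Leg (i): W = PᵢVᵢ ln(V_f/Vᵢ) = (5918) ln(17.6/10.4) = 3113 J.
Leg (ii): W = 0.
Leg (iii): W = PΔV = (569)(10.4 − 17.6) = -4097 J.
W_net = 3113 − 4097 = -983.6 J.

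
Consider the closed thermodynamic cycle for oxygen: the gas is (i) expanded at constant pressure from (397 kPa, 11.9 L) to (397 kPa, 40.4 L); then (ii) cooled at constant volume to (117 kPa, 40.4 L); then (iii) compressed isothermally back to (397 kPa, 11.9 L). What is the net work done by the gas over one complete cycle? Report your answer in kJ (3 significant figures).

W_net ≈ 5.54 kJ

Leg (i): W = PΔV = (397)(40.4 − 11.9) = 11314 J.
Leg (ii): W = 0.
Leg (iii): W = PᵢVᵢ ln(V_f/Vᵢ) = (4727) ln(11.9/40.4) = -5778 J.
W_net = 11314 − 5778 = 5537 J.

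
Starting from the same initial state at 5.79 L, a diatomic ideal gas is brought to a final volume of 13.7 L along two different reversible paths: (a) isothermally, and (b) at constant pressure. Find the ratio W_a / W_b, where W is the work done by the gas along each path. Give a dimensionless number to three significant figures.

Path (a) isothermal: W = P₁V₁ ln(V₂/V₁) → W_a/(P₁V₁) = 0.8613.
Path (b) isobaric: W = P₁(V₂ − V₁) → W_b/(P₁V₁) = 1.366.
W_a / W_b = 0.8613 / 1.366 = 0.6304.

W_a / W_b ≈ 0.630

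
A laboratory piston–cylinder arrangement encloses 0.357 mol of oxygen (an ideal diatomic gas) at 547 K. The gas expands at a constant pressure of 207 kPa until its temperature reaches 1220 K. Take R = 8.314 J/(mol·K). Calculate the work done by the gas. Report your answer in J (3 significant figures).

W ≈ 2000 J

Isobaric: W = P ΔV = nR ΔT.
W = (0.357)(8.314)(1220 − 547) = 1998 J.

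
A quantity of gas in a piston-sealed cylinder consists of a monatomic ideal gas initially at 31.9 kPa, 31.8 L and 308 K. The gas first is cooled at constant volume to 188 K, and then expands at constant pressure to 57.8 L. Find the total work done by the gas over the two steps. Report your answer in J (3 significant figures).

W_total ≈ 506 J

Step 1 (isochoric): W = 0 (constant volume).
After step 1: P = 19.47 kPa (V unchanged).
Step 2 (isobaric): W = PΔV = (19.47 kPa)(57.8 − 31.8 L) = 506.3 J.
W_total = 0 + 506.3 = 506.3 J.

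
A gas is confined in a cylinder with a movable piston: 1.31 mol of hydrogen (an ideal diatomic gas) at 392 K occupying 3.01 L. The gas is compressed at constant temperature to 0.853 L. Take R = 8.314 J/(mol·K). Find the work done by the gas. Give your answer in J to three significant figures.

Isothermal: W = nRT ln(V₂/V₁).
W = (1.31)(8.314)(392) × ln(0.853/3.01)
  = 4269 × -1.261
W_by_gas = -5383 J.

W ≈ -5380 J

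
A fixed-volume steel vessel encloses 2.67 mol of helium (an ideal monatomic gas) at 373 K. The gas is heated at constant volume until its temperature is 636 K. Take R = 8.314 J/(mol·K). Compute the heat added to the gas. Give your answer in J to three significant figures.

Constant volume ⇒ W = 0, so Q = ΔU = nCᵥΔT with Cᵥ = 3R/2 = 12.47 J/(mol·K).
ΔU = (2.67)(12.47)(636 − 373) = 8757 J.

Q ≈ 8760 J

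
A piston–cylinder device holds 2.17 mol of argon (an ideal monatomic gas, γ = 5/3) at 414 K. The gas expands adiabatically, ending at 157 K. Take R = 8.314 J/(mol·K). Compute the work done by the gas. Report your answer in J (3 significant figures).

W ≈ 6950 J

Adiabatic ⇒ Q = 0, so W_by = −ΔU = nCᵥ(T₁ − T₂).
Cᵥ = 3R/2 = 12.47 J/(mol·K).
W = (2.17)(12.47)(414 − 157) = 6955 J.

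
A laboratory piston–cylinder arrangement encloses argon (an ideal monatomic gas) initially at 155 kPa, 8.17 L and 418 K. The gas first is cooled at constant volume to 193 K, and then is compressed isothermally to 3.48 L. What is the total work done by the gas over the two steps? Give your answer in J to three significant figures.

W_total ≈ -499 J

Step 1 (isochoric): W = 0 (constant volume).
After step 1: P = 71.57 kPa (V unchanged).
Step 2 (isothermal): W = P₁V₁ ln(V₂/V₁) = (584.7) ln(3.48/8.17) = -499 J.
W_total = 0 − 499 = -499 J.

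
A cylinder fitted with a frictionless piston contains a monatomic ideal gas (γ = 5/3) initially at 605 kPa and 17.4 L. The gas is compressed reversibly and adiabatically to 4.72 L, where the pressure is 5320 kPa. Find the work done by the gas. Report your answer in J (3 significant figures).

W ≈ -21900 J

Adiabatic: W = (P₁V₁ − P₂V₂)/(γ − 1) with γ = 5/3.
P₁V₁ = 10527 J, P₂V₂ = 25110 J.
W = (10527 − 25110) / 0.6667 = -21875 J.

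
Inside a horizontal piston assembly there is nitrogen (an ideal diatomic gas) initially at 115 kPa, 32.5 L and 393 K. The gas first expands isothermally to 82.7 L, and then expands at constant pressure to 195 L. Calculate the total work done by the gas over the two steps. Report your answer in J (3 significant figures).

Step 1 (isothermal): W = P₁V₁ ln(V₂/V₁) = (3738) ln(82.7/32.5) = 3491 J.
After step 1: P = 45.19 kPa, V = 82.7 L, T = 393 K.
Step 2 (isobaric): W = PΔV = (45.19 kPa)(195 − 82.7 L) = 5075 J.
W_total = 3491 + 5075 = 8566 J.

W_total ≈ 8570 J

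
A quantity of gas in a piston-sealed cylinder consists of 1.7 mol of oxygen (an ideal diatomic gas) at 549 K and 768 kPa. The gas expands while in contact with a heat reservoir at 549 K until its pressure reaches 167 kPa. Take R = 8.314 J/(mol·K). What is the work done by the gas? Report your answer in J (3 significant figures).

W ≈ 11800 J

Isothermal process: W = nRT ln(V₂/V₁) = nRT ln(P₁/P₂).
W = (1.7)(8.314)(549) × ln(768/167)
  = 7759 × ln(4.599) = 7759 × 1.526
W_by_gas = 11839 J.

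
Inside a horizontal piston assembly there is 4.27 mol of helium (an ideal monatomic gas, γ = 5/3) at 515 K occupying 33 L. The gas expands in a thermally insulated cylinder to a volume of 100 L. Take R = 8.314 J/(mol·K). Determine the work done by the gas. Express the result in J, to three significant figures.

Adiabatic: TV^(γ−1) = const with γ = 5/3.
T₂ = T₁ (V₁/V₂)^(γ−1) = 515 × (33/100)^0.667 = 515 × 0.4775 = 245.9 K.
W_by = nCᵥ(T₁ − T₂) = (4.27)(12.47)(515 − 245.9) = 14328 J.

W ≈ 14300 J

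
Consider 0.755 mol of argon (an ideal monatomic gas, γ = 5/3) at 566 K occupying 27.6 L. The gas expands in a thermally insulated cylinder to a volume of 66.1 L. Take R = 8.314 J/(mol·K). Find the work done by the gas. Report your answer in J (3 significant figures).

Adiabatic: TV^(γ−1) = const with γ = 5/3.
T₂ = T₁ (V₁/V₂)^(γ−1) = 566 × (27.6/66.1)^0.667 = 566 × 0.5586 = 316.2 K.
W_by = nCᵥ(T₁ − T₂) = (0.755)(12.47)(566 − 316.2) = 2352 J.

W ≈ 2350 J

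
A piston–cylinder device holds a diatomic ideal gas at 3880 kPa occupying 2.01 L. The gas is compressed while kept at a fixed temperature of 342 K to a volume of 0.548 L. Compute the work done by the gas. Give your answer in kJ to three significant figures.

Isothermal: W = nRT ln(V₂/V₁) = P₁V₁ ln(V₂/V₁).
P₁V₁ = (3880 kPa)(2.01 L) = 7799 J.
W = 7799 × ln(0.548/2.01) = 7799 × -1.3
W_by_gas = -10135 J.

W ≈ -10.1 kJ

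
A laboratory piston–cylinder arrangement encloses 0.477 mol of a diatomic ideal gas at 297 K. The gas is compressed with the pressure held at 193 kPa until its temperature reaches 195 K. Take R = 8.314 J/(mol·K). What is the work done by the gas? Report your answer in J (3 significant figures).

W ≈ -405 J

Isobaric: W = P ΔV = nR ΔT.
W = (0.477)(8.314)(195 − 297) = -404.5 J.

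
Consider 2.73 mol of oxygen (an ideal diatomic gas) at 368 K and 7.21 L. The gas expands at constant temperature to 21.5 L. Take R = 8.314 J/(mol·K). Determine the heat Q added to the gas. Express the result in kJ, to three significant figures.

Isothermal ⇒ ΔU = 0, so Q = W = nRT ln(V₂/V₁).
Q = (2.73)(8.314)(368) ln(21.5/7.21) = 8353 × 1.093 = 9126 J.

Q ≈ 9.13 kJ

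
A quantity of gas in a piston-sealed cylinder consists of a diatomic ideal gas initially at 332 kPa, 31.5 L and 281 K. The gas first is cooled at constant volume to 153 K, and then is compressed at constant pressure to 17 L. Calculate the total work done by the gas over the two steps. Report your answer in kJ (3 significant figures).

Step 1 (isochoric): W = 0 (constant volume).
After step 1: P = 180.8 kPa (V unchanged).
Step 2 (isobaric): W = PΔV = (180.8 kPa)(17 − 31.5 L) = -2621 J.
W_total = 0 − 2621 = -2621 J.

W_total ≈ -2.62 kJ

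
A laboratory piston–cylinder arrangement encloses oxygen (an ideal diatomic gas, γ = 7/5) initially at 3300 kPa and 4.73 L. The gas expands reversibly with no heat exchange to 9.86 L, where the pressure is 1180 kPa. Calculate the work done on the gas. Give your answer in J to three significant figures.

Adiabatic: W = (P₁V₁ − P₂V₂)/(γ − 1) with γ = 7/5.
P₁V₁ = 15609 J, P₂V₂ = 11635 J.
W = (15609 − 11635) / 0.4 = 9936 J.
Work on gas = −W_by = -9936 J.

W ≈ -9940 J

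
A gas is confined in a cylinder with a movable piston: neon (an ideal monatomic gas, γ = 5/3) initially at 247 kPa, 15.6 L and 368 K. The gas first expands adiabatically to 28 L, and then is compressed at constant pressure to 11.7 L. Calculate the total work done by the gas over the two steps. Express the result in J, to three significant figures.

W_total ≈ 348 J

Step 1 (adiabatic): W = (P₁V₁ − P₂V₂)/(γ−1) = (3853 − 2609)/0.667 = 1866 J.
After step 1: P = 93.18 kPa, V = 28 L, T = 249.2 K.
Step 2 (isobaric): W = PΔV = (93.18 kPa)(11.7 − 28 L) = -1519 J.
W_total = 1866 − 1519 = 347.6 J.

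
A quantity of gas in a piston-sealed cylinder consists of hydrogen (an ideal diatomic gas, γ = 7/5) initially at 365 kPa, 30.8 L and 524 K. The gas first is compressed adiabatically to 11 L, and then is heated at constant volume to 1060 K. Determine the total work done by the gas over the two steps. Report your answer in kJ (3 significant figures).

Step 1 (adiabatic): W = (P₁V₁ − P₂V₂)/(γ−1) = (11242 − 16971)/0.4 = -14322 J.
Step 2 (isochoric): W = 0 (constant volume).
W_total = -14322 + 0 = -14322 J.

W_total ≈ -14.3 kJ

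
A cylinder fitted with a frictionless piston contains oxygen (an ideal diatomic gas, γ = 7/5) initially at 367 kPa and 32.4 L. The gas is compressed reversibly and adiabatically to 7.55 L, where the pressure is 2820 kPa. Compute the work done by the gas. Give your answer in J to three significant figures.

Adiabatic: W = (P₁V₁ − P₂V₂)/(γ − 1) with γ = 7/5.
P₁V₁ = 11891 J, P₂V₂ = 21291 J.
W = (11891 − 21291) / 0.4 = -23501 J.

W ≈ -23500 J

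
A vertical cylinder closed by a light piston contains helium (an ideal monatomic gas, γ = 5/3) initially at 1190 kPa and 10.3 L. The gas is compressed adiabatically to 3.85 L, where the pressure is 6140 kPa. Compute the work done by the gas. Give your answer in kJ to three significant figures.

Adiabatic: W = (P₁V₁ − P₂V₂)/(γ − 1) with γ = 5/3.
P₁V₁ = 12257 J, P₂V₂ = 23639 J.
W = (12257 − 23639) / 0.6667 = -17073 J.

W ≈ -17.1 kJ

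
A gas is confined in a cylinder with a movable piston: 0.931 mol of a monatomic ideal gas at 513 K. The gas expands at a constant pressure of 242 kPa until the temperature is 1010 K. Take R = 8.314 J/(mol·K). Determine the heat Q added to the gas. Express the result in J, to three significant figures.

Isobaric: W = nRΔT = (0.931)(8.314)(497) = 3847 J.
ΔU = nCᵥΔT with Cᵥ = 3R/2: ΔU = (0.931)(12.47)(497) = 5770 J.
Q = ΔU + W = 5770 + 3847 = 9617 J.

Q ≈ 9620 J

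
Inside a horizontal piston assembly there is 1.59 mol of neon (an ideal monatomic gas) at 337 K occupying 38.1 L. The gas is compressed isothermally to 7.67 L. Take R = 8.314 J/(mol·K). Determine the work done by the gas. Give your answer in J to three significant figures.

W ≈ -7140 J

Isothermal: W = nRT ln(V₂/V₁).
W = (1.59)(8.314)(337) × ln(7.67/38.1)
  = 4455 × -1.603
W_by_gas = -7141 J.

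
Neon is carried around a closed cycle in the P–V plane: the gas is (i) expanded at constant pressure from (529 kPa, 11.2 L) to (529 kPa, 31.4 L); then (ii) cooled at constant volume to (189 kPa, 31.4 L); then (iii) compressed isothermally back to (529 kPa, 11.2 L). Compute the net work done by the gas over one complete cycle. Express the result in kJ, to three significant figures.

Leg (i): W = PΔV = (529)(31.4 − 11.2) = 10686 J.
Leg (ii): W = 0.
Leg (iii): W = PᵢVᵢ ln(V_f/Vᵢ) = (5935) ln(11.2/31.4) = -6118 J.
W_net = 10686 − 6118 = 4568 J.

W_net ≈ 4.57 kJ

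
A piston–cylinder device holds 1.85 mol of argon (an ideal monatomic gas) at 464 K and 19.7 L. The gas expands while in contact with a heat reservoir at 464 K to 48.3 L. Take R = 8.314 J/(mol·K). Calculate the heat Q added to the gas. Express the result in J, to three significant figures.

Isothermal ⇒ ΔU = 0, so Q = W = nRT ln(V₂/V₁).
Q = (1.85)(8.314)(464) ln(48.3/19.7) = 7137 × 0.8968 = 6400 J.

Q ≈ 6400 J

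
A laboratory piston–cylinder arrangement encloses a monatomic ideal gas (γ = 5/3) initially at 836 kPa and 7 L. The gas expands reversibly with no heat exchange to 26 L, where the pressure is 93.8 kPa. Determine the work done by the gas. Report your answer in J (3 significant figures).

Adiabatic: W = (P₁V₁ − P₂V₂)/(γ − 1) with γ = 5/3.
P₁V₁ = 5852 J, P₂V₂ = 2439 J.
W = (5852 − 2439) / 0.6667 = 5120 J.

W ≈ 5120 J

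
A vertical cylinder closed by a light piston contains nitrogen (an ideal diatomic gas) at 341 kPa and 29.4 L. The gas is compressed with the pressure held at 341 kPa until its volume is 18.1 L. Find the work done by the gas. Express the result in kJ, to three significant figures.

Isobaric: W = P ΔV.
W = (341 kPa)(18.1 − 29.4 L) = (341)(-11.3) = -3853 J.

W ≈ -3.85 kJ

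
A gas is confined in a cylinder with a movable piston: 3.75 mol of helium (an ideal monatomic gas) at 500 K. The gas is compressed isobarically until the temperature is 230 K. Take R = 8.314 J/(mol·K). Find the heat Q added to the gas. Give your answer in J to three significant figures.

Isobaric: W = nRΔT = (3.75)(8.314)(-270) = -8418 J.
ΔU = nCᵥΔT with Cᵥ = 3R/2: ΔU = (3.75)(12.47)(-270) = -12627 J.
Q = ΔU + W = -12627 − 8418 = -21045 J.

Q ≈ -21000 J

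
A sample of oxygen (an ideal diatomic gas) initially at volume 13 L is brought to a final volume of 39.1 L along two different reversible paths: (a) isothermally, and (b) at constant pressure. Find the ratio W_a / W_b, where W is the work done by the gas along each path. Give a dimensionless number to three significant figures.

Path (a) isothermal: W = P₁V₁ ln(V₂/V₁) → W_a/(P₁V₁) = 1.101.
Path (b) isobaric: W = P₁(V₂ − V₁) → W_b/(P₁V₁) = 2.008.
W_a / W_b = 1.101 / 2.008 = 0.5485.

W_a / W_b ≈ 0.548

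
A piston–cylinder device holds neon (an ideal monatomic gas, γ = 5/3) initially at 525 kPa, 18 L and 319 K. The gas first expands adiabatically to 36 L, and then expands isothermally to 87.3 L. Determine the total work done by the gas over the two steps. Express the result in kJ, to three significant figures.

Step 1 (adiabatic): W = (P₁V₁ − P₂V₂)/(γ−1) = (9450 − 5953)/0.667 = 5245 J.
After step 1: P = 165.4 kPa, V = 36 L, T = 201 K.
Step 2 (isothermal): W = P₁V₁ ln(V₂/V₁) = (5953) ln(87.3/36) = 5273 J.
W_total = 5245 + 5273 = 10519 J.

W_total ≈ 10.5 kJ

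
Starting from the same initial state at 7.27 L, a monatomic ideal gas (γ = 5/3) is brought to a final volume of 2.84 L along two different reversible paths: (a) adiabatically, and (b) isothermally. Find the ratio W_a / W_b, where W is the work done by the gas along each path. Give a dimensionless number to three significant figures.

W_a / W_b ≈ 1.39

Path (a) adiabatic: W = P₁V₁(1 − (V₁/V₂)^(γ−1))/(γ−1) → W_a/(P₁V₁) = -1.307.
Path (b) isothermal: W = P₁V₁ ln(V₂/V₁) → W_b/(P₁V₁) = -0.94.
W_a / W_b = -1.307 / -0.94 = 1.39.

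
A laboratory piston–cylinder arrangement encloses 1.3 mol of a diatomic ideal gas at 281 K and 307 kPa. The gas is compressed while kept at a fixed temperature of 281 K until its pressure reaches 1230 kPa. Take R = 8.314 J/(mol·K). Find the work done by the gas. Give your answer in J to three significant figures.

W ≈ -4220 J

Isothermal process: W = nRT ln(V₂/V₁) = nRT ln(P₁/P₂).
W = (1.3)(8.314)(281) × ln(307/1230)
  = 3037 × ln(0.2496) = 3037 × -1.388
W_by_gas = -4215 J.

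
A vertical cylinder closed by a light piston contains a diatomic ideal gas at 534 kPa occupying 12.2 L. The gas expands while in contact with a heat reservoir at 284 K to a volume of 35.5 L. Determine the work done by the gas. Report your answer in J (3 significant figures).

W ≈ 6960 J

Isothermal: W = nRT ln(V₂/V₁) = P₁V₁ ln(V₂/V₁).
P₁V₁ = (534 kPa)(12.2 L) = 6515 J.
W = 6515 × ln(35.5/12.2) = 6515 × 1.068
W_by_gas = 6958 J.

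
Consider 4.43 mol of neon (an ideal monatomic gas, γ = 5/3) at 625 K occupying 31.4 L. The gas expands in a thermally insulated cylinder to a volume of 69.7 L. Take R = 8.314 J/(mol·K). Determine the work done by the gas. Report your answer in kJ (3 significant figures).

W ≈ 14.2 kJ

Adiabatic: TV^(γ−1) = const with γ = 5/3.
T₂ = T₁ (V₁/V₂)^(γ−1) = 625 × (31.4/69.7)^0.667 = 625 × 0.5877 = 367.3 K.
W_by = nCᵥ(T₁ − T₂) = (4.43)(12.47)(625 − 367.3) = 14237 J.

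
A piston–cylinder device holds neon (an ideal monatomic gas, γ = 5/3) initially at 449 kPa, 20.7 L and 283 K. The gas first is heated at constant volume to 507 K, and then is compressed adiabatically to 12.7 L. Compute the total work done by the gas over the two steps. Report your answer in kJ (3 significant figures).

W_total ≈ -9.62 kJ

Step 1 (isochoric): W = 0 (constant volume).
After step 1: P = 804.4 kPa (V unchanged).
Step 2 (adiabatic): W = (P₁V₁ − P₂V₂)/(γ−1) = (16651 − 23061)/0.667 = -9615 J.
W_total = 0 − 9615 = -9615 J.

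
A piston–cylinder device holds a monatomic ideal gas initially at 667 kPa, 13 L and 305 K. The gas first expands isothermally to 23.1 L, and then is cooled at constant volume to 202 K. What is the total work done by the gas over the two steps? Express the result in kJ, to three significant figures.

W_total ≈ 4.98 kJ

Step 1 (isothermal): W = P₁V₁ ln(V₂/V₁) = (8671) ln(23.1/13) = 4985 J.
Step 2 (isochoric): W = 0 (constant volume).
W_total = 4985 + 0 = 4985 J.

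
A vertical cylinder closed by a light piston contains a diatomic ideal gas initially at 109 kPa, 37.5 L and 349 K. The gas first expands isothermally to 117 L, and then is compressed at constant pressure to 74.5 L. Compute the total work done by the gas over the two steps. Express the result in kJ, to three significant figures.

W_total ≈ 3.17 kJ

Step 1 (isothermal): W = P₁V₁ ln(V₂/V₁) = (4088) ln(117/37.5) = 4651 J.
After step 1: P = 34.94 kPa, V = 117 L, T = 349 K.
Step 2 (isobaric): W = PΔV = (34.94 kPa)(74.5 − 117 L) = -1485 J.
W_total = 4651 − 1485 = 3166 J.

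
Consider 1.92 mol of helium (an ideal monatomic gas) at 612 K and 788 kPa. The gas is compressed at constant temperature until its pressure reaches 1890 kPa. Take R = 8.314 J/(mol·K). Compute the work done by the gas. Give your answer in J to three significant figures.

W ≈ -8550 J

Isothermal process: W = nRT ln(V₂/V₁) = nRT ln(P₁/P₂).
W = (1.92)(8.314)(612) × ln(788/1890)
  = 9769 × ln(0.4169) = 9769 × -0.8748
W_by_gas = -8547 J.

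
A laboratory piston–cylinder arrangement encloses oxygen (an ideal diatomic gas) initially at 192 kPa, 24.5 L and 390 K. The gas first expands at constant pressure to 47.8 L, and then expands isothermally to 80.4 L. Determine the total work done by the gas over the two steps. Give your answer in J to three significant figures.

W_total ≈ 9250 J

Step 1 (isobaric): W = PΔV = (192 kPa)(47.8 − 24.5 L) = 4474 J.
After step 1: P = 192 kPa, V = 47.8 L, T = 760.9 K.
Step 2 (isothermal): W = P₁V₁ ln(V₂/V₁) = (9178) ln(80.4/47.8) = 4772 J.
W_total = 4474 + 4772 = 9246 J.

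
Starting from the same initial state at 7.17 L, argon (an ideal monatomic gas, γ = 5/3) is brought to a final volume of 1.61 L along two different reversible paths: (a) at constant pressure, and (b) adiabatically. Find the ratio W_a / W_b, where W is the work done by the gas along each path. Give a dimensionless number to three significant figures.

Path (a) isobaric: W = P₁(V₂ − V₁) → W_a/(P₁V₁) = -0.7755.
Path (b) adiabatic: W = P₁V₁(1 − (V₁/V₂)^(γ−1))/(γ−1) → W_b/(P₁V₁) = -2.56.
W_a / W_b = -0.7755 / -2.56 = 0.3029.

W_a / W_b ≈ 0.303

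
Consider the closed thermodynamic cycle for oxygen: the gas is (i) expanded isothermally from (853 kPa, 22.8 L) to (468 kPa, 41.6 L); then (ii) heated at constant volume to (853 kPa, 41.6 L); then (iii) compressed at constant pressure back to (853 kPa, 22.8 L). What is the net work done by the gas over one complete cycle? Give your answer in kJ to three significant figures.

Leg (i): W = PᵢVᵢ ln(V_f/Vᵢ) = (19448) ln(41.6/22.8) = 11695 J.
Leg (ii): W = 0.
Leg (iii): W = PΔV = (853)(22.8 − 41.6) = -16036 J.
W_net = 11695 − 16036 = -4341 J.

W_net ≈ -4.34 kJ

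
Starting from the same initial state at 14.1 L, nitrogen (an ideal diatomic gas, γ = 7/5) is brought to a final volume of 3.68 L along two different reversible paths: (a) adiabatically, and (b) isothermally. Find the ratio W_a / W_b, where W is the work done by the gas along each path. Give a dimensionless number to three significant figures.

Path (a) adiabatic: W = P₁V₁(1 − (V₁/V₂)^(γ−1))/(γ−1) → W_a/(P₁V₁) = -1.778.
Path (b) isothermal: W = P₁V₁ ln(V₂/V₁) → W_b/(P₁V₁) = -1.343.
W_a / W_b = -1.778 / -1.343 = 1.324.

W_a / W_b ≈ 1.32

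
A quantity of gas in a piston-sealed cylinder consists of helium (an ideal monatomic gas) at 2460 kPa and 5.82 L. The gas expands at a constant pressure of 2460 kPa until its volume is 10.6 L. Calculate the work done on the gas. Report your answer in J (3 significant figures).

Isobaric: W = P ΔV.
W = (2460 kPa)(10.6 − 5.82 L) = (2460)(4.78) = 11759 J.
Work on gas = −W_by = -11759 J.

W ≈ -11800 J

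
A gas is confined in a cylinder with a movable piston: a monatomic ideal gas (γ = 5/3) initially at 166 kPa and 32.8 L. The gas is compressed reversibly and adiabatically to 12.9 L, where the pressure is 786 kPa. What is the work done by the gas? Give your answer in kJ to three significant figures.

Adiabatic: W = (P₁V₁ − P₂V₂)/(γ − 1) with γ = 5/3.
P₁V₁ = 5445 J, P₂V₂ = 10139 J.
W = (5445 − 10139) / 0.6667 = -7042 J.

W ≈ -7.04 kJ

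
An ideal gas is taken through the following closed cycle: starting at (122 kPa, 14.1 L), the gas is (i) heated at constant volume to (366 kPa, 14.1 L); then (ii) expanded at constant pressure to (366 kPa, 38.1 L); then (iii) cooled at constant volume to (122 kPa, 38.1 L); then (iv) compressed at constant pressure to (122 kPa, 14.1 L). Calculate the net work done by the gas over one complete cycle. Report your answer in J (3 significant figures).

W_net ≈ 5860 J

Constant-volume legs do no work.
W(ii) = (366)(38.1 − 14.1) = 8784 J; W(iv) = (122)(14.1 − 38.1) = -2928 J.
W_net = 8784 − 2928 = 5856 J (the clockwise enclosed area).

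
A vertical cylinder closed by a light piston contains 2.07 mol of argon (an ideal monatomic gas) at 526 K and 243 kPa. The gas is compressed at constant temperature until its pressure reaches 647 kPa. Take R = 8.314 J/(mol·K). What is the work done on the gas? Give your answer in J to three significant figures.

W ≈ 8860 J

Isothermal process: W = nRT ln(V₂/V₁) = nRT ln(P₁/P₂).
W = (2.07)(8.314)(526) × ln(243/647)
  = 9052 × ln(0.3756) = 9052 × -0.9793
W_by_gas = -8865 J; work on gas = −W_by = 8865 J.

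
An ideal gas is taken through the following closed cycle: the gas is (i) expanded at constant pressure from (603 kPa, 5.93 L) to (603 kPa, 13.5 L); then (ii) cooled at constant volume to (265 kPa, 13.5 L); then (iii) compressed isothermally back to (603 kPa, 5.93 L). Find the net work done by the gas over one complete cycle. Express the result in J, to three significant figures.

Leg (i): W = PΔV = (603)(13.5 − 5.93) = 4565 J.
Leg (ii): W = 0.
Leg (iii): W = PᵢVᵢ ln(V_f/Vᵢ) = (3578) ln(5.93/13.5) = -2943 J.
W_net = 4565 − 2943 = 1622 J.

W_net ≈ 1620 J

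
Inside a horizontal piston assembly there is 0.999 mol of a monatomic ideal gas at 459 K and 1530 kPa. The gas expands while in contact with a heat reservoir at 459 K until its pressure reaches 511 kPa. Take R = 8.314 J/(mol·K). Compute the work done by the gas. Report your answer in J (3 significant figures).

W ≈ 4180 J

Isothermal process: W = nRT ln(V₂/V₁) = nRT ln(P₁/P₂).
W = (0.999)(8.314)(459) × ln(1530/511)
  = 3812 × ln(2.994) = 3812 × 1.097
W_by_gas = 4181 J.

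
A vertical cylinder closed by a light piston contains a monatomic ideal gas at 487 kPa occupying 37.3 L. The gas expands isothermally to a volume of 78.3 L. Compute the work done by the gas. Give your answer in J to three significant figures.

W ≈ 13500 J

Isothermal: W = nRT ln(V₂/V₁) = P₁V₁ ln(V₂/V₁).
P₁V₁ = (487 kPa)(37.3 L) = 18165 J.
W = 18165 × ln(78.3/37.3) = 18165 × 0.7416
W_by_gas = 13470 J.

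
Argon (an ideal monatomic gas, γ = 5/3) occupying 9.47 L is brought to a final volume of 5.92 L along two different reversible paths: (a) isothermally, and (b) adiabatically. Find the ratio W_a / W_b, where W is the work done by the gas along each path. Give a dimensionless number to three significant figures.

W_a / W_b ≈ 0.852

Path (a) isothermal: W = P₁V₁ ln(V₂/V₁) → W_a/(P₁V₁) = -0.4698.
Path (b) adiabatic: W = P₁V₁(1 − (V₁/V₂)^(γ−1))/(γ−1) → W_b/(P₁V₁) = -0.5517.
W_a / W_b = -0.4698 / -0.5517 = 0.8516.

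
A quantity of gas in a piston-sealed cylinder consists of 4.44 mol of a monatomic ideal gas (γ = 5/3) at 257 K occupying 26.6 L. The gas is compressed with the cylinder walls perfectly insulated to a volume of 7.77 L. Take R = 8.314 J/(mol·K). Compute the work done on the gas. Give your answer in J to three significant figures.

Adiabatic: TV^(γ−1) = const with γ = 5/3.
T₂ = T₁ (V₁/V₂)^(γ−1) = 257 × (26.6/7.77)^0.667 = 257 × 2.271 = 583.8 K.
W_by = nCᵥ(T₁ − T₂) = (4.44)(12.47)(257 − 583.8) = -18094 J.
Work on gas = −W_by = 18094 J.

W ≈ 18100 J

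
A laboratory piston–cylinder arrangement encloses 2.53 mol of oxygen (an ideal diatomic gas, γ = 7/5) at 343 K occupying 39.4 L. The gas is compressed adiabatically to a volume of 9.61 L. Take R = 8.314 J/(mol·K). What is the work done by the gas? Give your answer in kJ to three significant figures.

Adiabatic: TV^(γ−1) = const with γ = 7/5.
T₂ = T₁ (V₁/V₂)^(γ−1) = 343 × (39.4/9.61)^0.4 = 343 × 1.758 = 603.1 K.
W_by = nCᵥ(T₁ − T₂) = (2.53)(20.79)(343 − 603.1) = -13679 J.

W ≈ -13.7 kJ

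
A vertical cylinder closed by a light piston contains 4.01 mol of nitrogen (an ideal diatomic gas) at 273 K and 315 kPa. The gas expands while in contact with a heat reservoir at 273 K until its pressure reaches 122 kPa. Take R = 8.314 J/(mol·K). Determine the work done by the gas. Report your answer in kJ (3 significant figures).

W ≈ 8.63 kJ

Isothermal process: W = nRT ln(V₂/V₁) = nRT ln(P₁/P₂).
W = (4.01)(8.314)(273) × ln(315/122)
  = 9102 × ln(2.582) = 9102 × 0.9486
W_by_gas = 8633 J.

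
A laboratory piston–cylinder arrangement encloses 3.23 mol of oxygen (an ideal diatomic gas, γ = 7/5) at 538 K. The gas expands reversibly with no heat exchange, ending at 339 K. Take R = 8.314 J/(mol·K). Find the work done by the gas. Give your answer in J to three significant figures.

Adiabatic ⇒ Q = 0, so W_by = −ΔU = nCᵥ(T₁ − T₂).
Cᵥ = 5R/2 = 20.79 J/(mol·K).
W = (3.23)(20.79)(538 − 339) = 13360 J.

W ≈ 13400 J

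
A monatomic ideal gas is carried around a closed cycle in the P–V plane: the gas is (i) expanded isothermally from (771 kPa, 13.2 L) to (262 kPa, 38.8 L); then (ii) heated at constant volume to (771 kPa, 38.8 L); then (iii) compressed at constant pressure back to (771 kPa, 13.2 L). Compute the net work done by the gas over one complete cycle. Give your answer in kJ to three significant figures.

Leg (i): W = PᵢVᵢ ln(V_f/Vᵢ) = (10177) ln(38.8/13.2) = 10973 J.
Leg (ii): W = 0.
Leg (iii): W = PΔV = (771)(13.2 − 38.8) = -19738 J.
W_net = 10973 − 19738 = -8765 J.

W_net ≈ -8.76 kJ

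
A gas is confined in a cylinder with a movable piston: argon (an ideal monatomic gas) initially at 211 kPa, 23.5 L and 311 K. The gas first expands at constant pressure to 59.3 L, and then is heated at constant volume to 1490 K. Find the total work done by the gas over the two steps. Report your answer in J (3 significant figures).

W_total ≈ 7550 J

Step 1 (isobaric): W = PΔV = (211 kPa)(59.3 − 23.5 L) = 7554 J.
Step 2 (isochoric): W = 0 (constant volume).
W_total = 7554 + 0 = 7554 J.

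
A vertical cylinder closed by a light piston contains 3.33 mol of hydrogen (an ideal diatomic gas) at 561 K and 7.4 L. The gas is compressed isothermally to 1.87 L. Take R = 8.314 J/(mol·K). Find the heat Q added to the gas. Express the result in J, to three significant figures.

Q ≈ -21400 J

Isothermal ⇒ ΔU = 0, so Q = W = nRT ln(V₂/V₁).
Q = (3.33)(8.314)(561) ln(1.87/7.4) = 15532 × -1.376 = -21364 J.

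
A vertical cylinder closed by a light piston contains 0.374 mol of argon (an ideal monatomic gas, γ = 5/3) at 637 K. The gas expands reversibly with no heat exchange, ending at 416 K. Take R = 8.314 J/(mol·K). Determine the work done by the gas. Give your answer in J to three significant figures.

W ≈ 1030 J

Adiabatic ⇒ Q = 0, so W_by = −ΔU = nCᵥ(T₁ − T₂).
Cᵥ = 3R/2 = 12.47 J/(mol·K).
W = (0.374)(12.47)(637 − 416) = 1031 J.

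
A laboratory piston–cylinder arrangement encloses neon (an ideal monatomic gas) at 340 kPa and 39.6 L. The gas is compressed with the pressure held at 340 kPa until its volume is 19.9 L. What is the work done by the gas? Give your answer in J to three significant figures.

Isobaric: W = P ΔV.
W = (340 kPa)(19.9 − 39.6 L) = (340)(-19.7) = -6698 J.

W ≈ -6700 J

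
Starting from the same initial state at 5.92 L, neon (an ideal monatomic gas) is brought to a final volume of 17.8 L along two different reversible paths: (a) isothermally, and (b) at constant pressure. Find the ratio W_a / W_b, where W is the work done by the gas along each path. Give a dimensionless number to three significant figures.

Path (a) isothermal: W = P₁V₁ ln(V₂/V₁) → W_a/(P₁V₁) = 1.101.
Path (b) isobaric: W = P₁(V₂ − V₁) → W_b/(P₁V₁) = 2.007.
W_a / W_b = 1.101 / 2.007 = 0.5486.

W_a / W_b ≈ 0.549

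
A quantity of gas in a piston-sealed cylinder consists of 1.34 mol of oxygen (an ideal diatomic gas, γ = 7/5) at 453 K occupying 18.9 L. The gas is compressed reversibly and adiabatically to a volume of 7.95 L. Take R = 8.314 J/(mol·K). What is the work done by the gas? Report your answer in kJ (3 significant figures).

Adiabatic: TV^(γ−1) = const with γ = 7/5.
T₂ = T₁ (V₁/V₂)^(γ−1) = 453 × (18.9/7.95)^0.4 = 453 × 1.414 = 640.5 K.
W_by = nCᵥ(T₁ − T₂) = (1.34)(20.79)(453 − 640.5) = -5223 J.

W ≈ -5.22 kJ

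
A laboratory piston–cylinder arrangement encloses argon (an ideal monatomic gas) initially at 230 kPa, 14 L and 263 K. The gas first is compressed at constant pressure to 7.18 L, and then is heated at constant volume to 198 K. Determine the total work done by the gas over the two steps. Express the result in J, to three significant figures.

Step 1 (isobaric): W = PΔV = (230 kPa)(7.18 − 14 L) = -1569 J.
Step 2 (isochoric): W = 0 (constant volume).
W_total = -1569 + 0 = -1569 J.

W_total ≈ -1570 J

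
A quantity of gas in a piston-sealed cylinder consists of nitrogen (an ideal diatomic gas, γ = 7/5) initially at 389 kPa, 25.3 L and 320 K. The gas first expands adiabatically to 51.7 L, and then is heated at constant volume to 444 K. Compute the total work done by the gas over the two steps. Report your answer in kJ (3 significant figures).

W_total ≈ 6.12 kJ

Step 1 (adiabatic): W = (P₁V₁ − P₂V₂)/(γ−1) = (9842 − 7395)/0.4 = 6117 J.
Step 2 (isochoric): W = 0 (constant volume).
W_total = 6117 + 0 = 6117 J.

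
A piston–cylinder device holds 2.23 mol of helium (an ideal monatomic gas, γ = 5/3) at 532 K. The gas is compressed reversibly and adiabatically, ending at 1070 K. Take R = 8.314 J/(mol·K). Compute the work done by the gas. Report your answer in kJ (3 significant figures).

W ≈ -15.0 kJ

Adiabatic ⇒ Q = 0, so W_by = −ΔU = nCᵥ(T₁ − T₂).
Cᵥ = 3R/2 = 12.47 J/(mol·K).
W = (2.23)(12.47)(532 − 1070) = -14962 J.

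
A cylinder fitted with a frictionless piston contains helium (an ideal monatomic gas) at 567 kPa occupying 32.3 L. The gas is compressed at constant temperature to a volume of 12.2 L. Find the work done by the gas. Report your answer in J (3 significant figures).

Isothermal: W = nRT ln(V₂/V₁) = P₁V₁ ln(V₂/V₁).
P₁V₁ = (567 kPa)(32.3 L) = 18314 J.
W = 18314 × ln(12.2/32.3) = 18314 × -0.9736
W_by_gas = -17831 J.

W ≈ -17800 J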